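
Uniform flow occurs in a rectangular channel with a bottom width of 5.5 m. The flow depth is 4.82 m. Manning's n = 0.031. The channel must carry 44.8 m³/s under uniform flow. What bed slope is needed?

S = 0.0013

Flow area A = b·y = 5.5 × 4.82 = 26.51 m². Wetted perimeter P = b + 2y = 5.5 + 2×4.82 = 15.14 m.
Hydraulic radius R = A/P = 26.51/15.14 = 1.751 m.
From Manning's equation, S = [nQ / (1 A R^(2/3))]² = [0.031 × 44.8 / (1 × 26.51 × 1.751^(2/3))]² = 0.0013.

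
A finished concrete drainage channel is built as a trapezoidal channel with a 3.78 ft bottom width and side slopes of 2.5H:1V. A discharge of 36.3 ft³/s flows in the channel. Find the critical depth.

At critical depth, Q² T / (g A³) = 1, i.e. A³/T = Q²/g = 36.3²/32.2 = 40.92.
Try y = 1.3 ft: A³/T = 74.25 — too large.
Try y = 0.878 ft: A³/T = 17.67 — too small.
Try y = 1.11 ft: A³/T = 41.29 — matches.

y_c = 1.11 ft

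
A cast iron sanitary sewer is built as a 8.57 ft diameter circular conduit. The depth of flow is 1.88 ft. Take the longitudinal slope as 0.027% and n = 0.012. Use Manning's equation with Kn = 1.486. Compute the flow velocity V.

For a circular section of diameter D = 8.57 ft at depth y = 1.88 ft, the central angle is θ = 2 arccos(1 − 2y/D) = 1.95 rad. Then A = (D²/8)(θ − sin θ) = 9.371 ft² and P = Dθ/2 = 8.355 ft.
Hydraulic radius R = A/P = 9.371/8.355 = 1.122 ft.
From Manning's equation, V = (1.486/n) R^(2/3) S^(1/2) = (1.486/0.012) × 1.122^(2/3) × 0.00027^(1/2) = 2.2 ft/s.

V = 2.2 ft/s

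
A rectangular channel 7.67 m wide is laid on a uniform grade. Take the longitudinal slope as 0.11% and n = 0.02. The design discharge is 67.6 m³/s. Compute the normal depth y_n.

Manning's equation rearranged: A R^(2/3) = nQ / (1·√S) = 0.02 × 67.6 / (√0.0011) = 40.76.
At y = 4.37 m: A R^(2/3) = 53.96 — too large.
At y = 3.54 m: A R^(2/3) = 40.78 — matches.

y_n = 3.54 m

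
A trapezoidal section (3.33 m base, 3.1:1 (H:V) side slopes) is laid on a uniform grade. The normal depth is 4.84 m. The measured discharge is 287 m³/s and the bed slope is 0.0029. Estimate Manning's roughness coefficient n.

n = 0.031

With bottom width b = 3.33 m and side slope z = 3.1: A = (b + zy)y = (3.33 + 3.1×4.84)×4.84 = 88.74 m²; P = b + 2y√(1+z²) = 3.33 + 2×4.84×3.257 = 34.86 m.
Hydraulic radius R = A/P = 88.74/34.86 = 2.545 m.
Rearranging Manning's equation: n = (1/Q) A R^(2/3) S^(1/2) = (1/287) × 88.74 × 2.545^(2/3) × √0.0029 = 0.031.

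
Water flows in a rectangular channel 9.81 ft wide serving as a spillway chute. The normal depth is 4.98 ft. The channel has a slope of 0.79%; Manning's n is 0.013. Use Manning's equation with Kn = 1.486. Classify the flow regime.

supercritical

Flow area A = b·y = 9.81 × 4.98 = 48.85 ft². Wetted perimeter P = b + 2y = 9.81 + 2×4.98 = 19.77 ft.
Hydraulic radius R = A/P = 48.85/19.77 = 2.471 ft.
V = (1.486/n) R^(2/3) √S = (1.486/0.013) × 2.471^(2/3) × √0.0079 = 18.57 ft/s. Hydraulic depth D_h = A/T = 48.85/9.81 = 4.98 ft.
Froude number Fr = V/√(g·D_h) = 18.57/√(32.2×4.98) = 1.47, which is greater than 1, so the flow is supercritical.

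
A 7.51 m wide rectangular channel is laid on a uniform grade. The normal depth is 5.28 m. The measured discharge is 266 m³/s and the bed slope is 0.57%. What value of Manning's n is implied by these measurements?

n = 0.019

Flow area A = b·y = 7.51 × 5.28 = 39.65 m². Wetted perimeter P = b + 2y = 7.51 + 2×5.28 = 18.07 m.
Hydraulic radius R = A/P = 39.65/18.07 = 2.194 m.
Rearranging Manning's equation: n = (1/Q) A R^(2/3) S^(1/2) = (1/266) × 39.65 × 2.194^(2/3) × √0.0057 = 0.019.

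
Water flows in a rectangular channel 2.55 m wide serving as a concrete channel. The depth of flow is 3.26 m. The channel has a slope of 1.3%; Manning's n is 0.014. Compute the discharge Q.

Q = 63.9 m³/s

Flow area A = b·y = 2.55 × 3.26 = 8.313 m². Wetted perimeter P = b + 2y = 2.55 + 2×3.26 = 9.07 m.
Hydraulic radius R = A/P = 8.313/9.07 = 0.9165 m.
Manning's equation: Q = (1/n) A R^(2/3) S^(1/2) = (1/0.014) × 8.313 × 0.9165^(2/3) × 0.013^(1/2) = 63.9 m³/s.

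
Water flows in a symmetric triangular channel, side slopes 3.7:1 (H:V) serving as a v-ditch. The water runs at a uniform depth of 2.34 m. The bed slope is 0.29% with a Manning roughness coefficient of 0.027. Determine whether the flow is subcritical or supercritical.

subcritical

For a triangular section with side slope z = 3.7: A = zy² = 3.7×2.34² = 20.26 m²; P = 2y√(1+z²) = 2×2.34×3.833 = 17.94 m.
Hydraulic radius R = A/P = 20.26/17.94 = 1.129 m.
V = (1/n) R^(2/3) √S = (1/0.027) × 1.129^(2/3) × √0.0029 = 2.163 m/s. Hydraulic depth D_h = A/T = 20.26/17.32 = 1.17 m.
Froude number Fr = V/√(g·D_h) = 2.163/√(9.81×1.17) = 0.638, which is less than 1, so the flow is subcritical.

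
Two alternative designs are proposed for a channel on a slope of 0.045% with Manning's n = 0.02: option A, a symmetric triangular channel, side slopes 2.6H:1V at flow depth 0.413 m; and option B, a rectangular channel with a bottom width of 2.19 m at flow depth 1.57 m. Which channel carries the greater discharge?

channel B

Channel A: For a triangular section with side slope z = 2.6: A = zy² = 2.6×0.413² = 0.4435 m²; P = 2y√(1+z²) = 2×0.413×2.786 = 2.301 m. Hydraulic radius R = A/P = 0.4435/2.301 = 0.1927 m. Q_A = (1/0.02)·0.4435·0.1927^(2/3)·√0.00045 = 0.1569 m³/s.
Channel B: Flow area A = b·y = 2.19 × 1.57 = 3.438 m². Wetted perimeter P = b + 2y = 2.19 + 2×1.57 = 5.33 m. Hydraulic radius R = A/P = 3.438/5.33 = 0.6451 m. Q_B = (1/0.02)·3.438·0.6451^(2/3)·√0.00045 = 2.723 m³/s.
Q_A = 0.1569 m³/s vs Q_B = 2.723 m³/s, so channel B carries more.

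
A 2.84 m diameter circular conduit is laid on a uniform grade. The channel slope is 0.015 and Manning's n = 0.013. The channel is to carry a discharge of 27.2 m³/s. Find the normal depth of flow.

Manning's equation rearranged: A R^(2/3) = nQ / (1·√S) = 0.013 × 27.2 / (√0.015) = 2.887.
Trying y = 1.38 m: A R^(2/3) = 2.401 — short.
Trying y = 1.91 m: A R^(2/3) = 4 — over.
Trying y = 1.54 m: A R^(2/3) = 2.886 — close enough.

y_n = 1.54 m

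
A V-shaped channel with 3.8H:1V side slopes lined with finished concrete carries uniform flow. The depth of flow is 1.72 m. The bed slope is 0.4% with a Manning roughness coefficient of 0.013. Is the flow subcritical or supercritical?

For a triangular section with side slope z = 3.8: A = zy² = 3.8×1.72² = 11.24 m²; P = 2y√(1+z²) = 2×1.72×3.929 = 13.52 m.
Hydraulic radius R = A/P = 11.24/13.52 = 0.8317 m.
V = (1/n) R^(2/3) √S = (1/0.013) × 0.8317^(2/3) × √0.004 = 4.303 m/s. Hydraulic depth D_h = A/T = 11.24/13.07 = 0.86 m.
Froude number Fr = V/√(g·D_h) = 4.303/√(9.81×0.86) = 1.48, which is greater than 1, so the flow is supercritical.

supercritical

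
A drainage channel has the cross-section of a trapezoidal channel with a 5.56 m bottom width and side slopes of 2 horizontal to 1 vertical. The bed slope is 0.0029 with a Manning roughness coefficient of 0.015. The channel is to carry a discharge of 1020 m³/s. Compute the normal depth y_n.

y_n = 6.57 m

Manning's equation rearranged: A R^(2/3) = nQ / (1·√S) = 0.015 × 1020 / (√0.0029) = 284.1.
Trying y = 5.08 m: A R^(2/3) = 159.5 — short.
Trying y = 6.57 m: A R^(2/3) = 284.1 — matches.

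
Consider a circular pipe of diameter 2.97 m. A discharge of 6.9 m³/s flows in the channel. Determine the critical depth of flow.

At critical depth, Q² T / (g A³) = 1, i.e. A³/T = Q²/g = 6.9²/9.81 = 4.853.
At y = 0.955 m: A³/T = 2.567 — short.
At y = 1.42 m: A³/T = 11.79 — over.
At y = 1.13 m: A³/T = 4.913 — matches.

y_c = 1.13 m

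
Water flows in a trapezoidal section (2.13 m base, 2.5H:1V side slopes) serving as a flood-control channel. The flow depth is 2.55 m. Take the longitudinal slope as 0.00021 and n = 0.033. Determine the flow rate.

Q = 11.7 m³/s

With bottom width b = 2.13 m and side slope z = 2.5: A = (b + zy)y = (2.13 + 2.5×2.55)×2.55 = 21.69 m²; P = b + 2y√(1+z²) = 2.13 + 2×2.55×2.693 = 15.86 m.
Hydraulic radius R = A/P = 21.69/15.86 = 1.367 m.
Manning's equation: Q = (1/n) A R^(2/3) S^(1/2) = (1/0.033) × 21.69 × 1.367^(2/3) × 0.00021^(1/2) = 11.7 m³/s.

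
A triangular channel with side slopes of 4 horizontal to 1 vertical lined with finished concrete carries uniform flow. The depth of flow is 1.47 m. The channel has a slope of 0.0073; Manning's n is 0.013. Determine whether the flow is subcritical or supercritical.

For a triangular section with side slope z = 4: A = zy² = 4×1.47² = 8.644 m²; P = 2y√(1+z²) = 2×1.47×4.123 = 12.12 m.
Hydraulic radius R = A/P = 8.644/12.12 = 0.7131 m.
V = (1/n) R^(2/3) √S = (1/0.013) × 0.7131^(2/3) × √0.0073 = 5.246 m/s. Hydraulic depth D_h = A/T = 8.644/11.76 = 0.735 m.
Froude number Fr = V/√(g·D_h) = 5.246/√(9.81×0.735) = 1.95, which is greater than 1, so the flow is supercritical.

supercritical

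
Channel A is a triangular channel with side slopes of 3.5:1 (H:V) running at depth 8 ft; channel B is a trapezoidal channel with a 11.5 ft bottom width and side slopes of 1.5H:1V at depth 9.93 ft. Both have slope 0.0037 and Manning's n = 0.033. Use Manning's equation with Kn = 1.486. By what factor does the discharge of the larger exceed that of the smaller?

Channel A: For a triangular section with side slope z = 3.5: A = zy² = 3.5×8² = 224 ft²; P = 2y√(1+z²) = 2×8×3.64 = 58.24 ft. Hydraulic radius R = A/P = 224/58.24 = 3.846 ft. Q_A = (1.486/0.033)·224·3.846^(2/3)·√0.0037 = 1506 ft³/s.
Channel B: With bottom width b = 11.5 ft and side slope z = 1.5: A = (b + zy)y = (11.5 + 1.5×9.93)×9.93 = 262.1 ft²; P = b + 2y√(1+z²) = 11.5 + 2×9.93×1.803 = 47.3 ft. Hydraulic radius R = A/P = 262.1/47.3 = 5.541 ft. Q_B = (1.486/0.033)·262.1·5.541^(2/3)·√0.0037 = 2248 ft³/s.
The larger discharge is 2248 ft³/s and the smaller is 1506 ft³/s; the ratio is 1.49.

1.49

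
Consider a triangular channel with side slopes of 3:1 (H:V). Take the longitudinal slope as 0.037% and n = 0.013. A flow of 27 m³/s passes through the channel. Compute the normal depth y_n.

Manning's equation rearranged: A R^(2/3) = nQ / (1·√S) = 0.013 × 27 / (√0.00037) = 18.25.
At y = 1.7 m: A R^(2/3) = 7.511 — low.
At y = 2.72 m: A R^(2/3) = 26.3 — high.
At y = 2.37 m: A R^(2/3) = 18.22 — matches.

y_n = 2.37 m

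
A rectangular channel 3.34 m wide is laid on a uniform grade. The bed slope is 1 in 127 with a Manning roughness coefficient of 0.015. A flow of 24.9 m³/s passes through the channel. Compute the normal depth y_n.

y_n = 1.48 m

Manning's equation rearranged: A R^(2/3) = nQ / (1·√S) = 0.015 × 24.9 / (√0.007874) = 4.209.
Trying y = 1.16 m: A R^(2/3) = 3.009 — low.
Trying y = 1.48 m: A R^(2/3) = 4.205 — close enough.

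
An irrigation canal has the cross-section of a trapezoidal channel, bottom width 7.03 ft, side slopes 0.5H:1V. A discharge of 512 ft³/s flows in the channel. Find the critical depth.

At critical depth, Q² T / (g A³) = 1, i.e. A³/T = Q²/g = 512²/32.2 = 8141.
At y = 3.44 ft: A³/T = 2605 — low.
At y = 6.2 ft: A³/T = 18730 — high.
At y = 4.85 ft: A³/T = 8117 — ≈ 8141.

y_c = 4.85 ft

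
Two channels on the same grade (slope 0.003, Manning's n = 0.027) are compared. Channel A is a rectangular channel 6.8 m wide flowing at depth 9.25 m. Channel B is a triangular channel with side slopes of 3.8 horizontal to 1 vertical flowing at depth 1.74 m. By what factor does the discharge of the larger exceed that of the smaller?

11.3

Channel A: Flow area A = b·y = 6.8 × 9.25 = 62.9 m². Wetted perimeter P = b + 2y = 6.8 + 2×9.25 = 25.3 m. Hydraulic radius R = A/P = 62.9/25.3 = 2.486 m. Q_A = (1/0.027)·62.9·2.486^(2/3)·√0.003 = 234.2 m³/s.
Channel B: For a triangular section with side slope z = 3.8: A = zy² = 3.8×1.74² = 11.5 m²; P = 2y√(1+z²) = 2×1.74×3.929 = 13.67 m. Hydraulic radius R = A/P = 11.5/13.67 = 0.8414 m. Q_B = (1/0.027)·11.5·0.8414^(2/3)·√0.003 = 20.8 m³/s.
The larger discharge is 234.2 m³/s and the smaller is 20.8 m³/s; the ratio is 11.3.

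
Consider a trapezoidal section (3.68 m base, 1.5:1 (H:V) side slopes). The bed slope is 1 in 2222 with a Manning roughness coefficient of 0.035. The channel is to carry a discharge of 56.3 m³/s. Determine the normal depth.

y_n = 4.73 m

Manning's equation rearranged: A R^(2/3) = nQ / (1·√S) = 0.035 × 56.3 / (√0.00045) = 92.89.
Trying y = 4.1 m: A R^(2/3) = 67.82 — low.
Trying y = 5.88 m: A R^(2/3) = 151.3 — high.
Trying y = 4.73 m: A R^(2/3) = 92.83 — close enough.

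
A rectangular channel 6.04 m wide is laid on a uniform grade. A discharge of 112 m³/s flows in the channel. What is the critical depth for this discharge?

y_c = 3.27 m

For a rectangular channel, critical depth y_c = (q²/g)^(1/3) where q = Q/b = 112/6.04 = 18.54 m²/s.
So y_c = (18.54²/9.81)^(1/3) = 3.27 m.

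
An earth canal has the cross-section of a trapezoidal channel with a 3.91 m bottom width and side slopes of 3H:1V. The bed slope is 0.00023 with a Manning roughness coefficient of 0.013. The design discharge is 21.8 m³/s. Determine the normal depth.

Manning's equation rearranged: A R^(2/3) = nQ / (1·√S) = 0.013 × 21.8 / (√0.00023) = 18.69.
Trying y = 1.31 m: A R^(2/3) = 9.159 — short.
Trying y = 2.24 m: A R^(2/3) = 28.61 — over.
Trying y = 1.84 m: A R^(2/3) = 18.67 — matches.

y_n = 1.84 m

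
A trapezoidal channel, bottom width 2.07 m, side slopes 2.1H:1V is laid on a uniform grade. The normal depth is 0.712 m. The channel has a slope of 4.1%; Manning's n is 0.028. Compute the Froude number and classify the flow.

supercritical

With bottom width b = 2.07 m and side slope z = 2.1: A = (b + zy)y = (2.07 + 2.1×0.712)×0.712 = 2.538 m²; P = b + 2y√(1+z²) = 2.07 + 2×0.712×2.326 = 5.382 m.
Hydraulic radius R = A/P = 2.538/5.382 = 0.4716 m.
V = (1/n) R^(2/3) √S = (1/0.028) × 0.4716^(2/3) × √0.041 = 4.382 m/s. Hydraulic depth D_h = A/T = 2.538/5.06 = 0.5016 m.
Froude number Fr = V/√(g·D_h) = 4.382/√(9.81×0.5016) = 1.98, which is greater than 1, so the flow is supercritical.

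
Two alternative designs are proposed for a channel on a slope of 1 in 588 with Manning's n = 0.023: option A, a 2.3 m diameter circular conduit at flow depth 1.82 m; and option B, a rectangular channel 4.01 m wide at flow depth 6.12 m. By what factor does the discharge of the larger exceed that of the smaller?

Channel A: For a circular section of diameter D = 2.3 m at depth y = 1.82 m, the central angle is θ = 2 arccos(1 − 2y/D) = 4.385 rad. Then A = (D²/8)(θ − sin θ) = 3.526 m² and P = Dθ/2 = 5.043 m. Hydraulic radius R = A/P = 3.526/5.043 = 0.6992 m. Q_A = (1/0.023)·3.526·0.6992^(2/3)·√0.001701 = 4.98 m³/s.
Channel B: Flow area A = b·y = 4.01 × 6.12 = 24.54 m². Wetted perimeter P = b + 2y = 4.01 + 2×6.12 = 16.25 m. Hydraulic radius R = A/P = 24.54/16.25 = 1.51 m. Q_B = (1/0.023)·24.54·1.51^(2/3)·√0.001701 = 57.92 m³/s.
The larger discharge is 57.92 m³/s and the smaller is 4.98 m³/s; the ratio is 11.6.

11.6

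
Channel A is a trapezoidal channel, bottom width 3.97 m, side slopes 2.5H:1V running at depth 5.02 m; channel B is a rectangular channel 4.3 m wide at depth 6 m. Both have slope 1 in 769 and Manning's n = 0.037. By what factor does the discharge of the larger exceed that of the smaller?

Channel A: With bottom width b = 3.97 m and side slope z = 2.5: A = (b + zy)y = (3.97 + 2.5×5.02)×5.02 = 82.93 m²; P = b + 2y√(1+z²) = 3.97 + 2×5.02×2.693 = 31 m. Hydraulic radius R = A/P = 82.93/31 = 2.675 m. Q_A = (1/0.037)·82.93·2.675^(2/3)·√0.0013 = 155.7 m³/s.
Channel B: Flow area A = b·y = 4.3 × 6 = 25.8 m². Wetted perimeter P = b + 2y = 4.3 + 2×6 = 16.3 m. Hydraulic radius R = A/P = 25.8/16.3 = 1.583 m. Q_B = (1/0.037)·25.8·1.583^(2/3)·√0.0013 = 34.15 m³/s.
The larger discharge is 155.7 m³/s and the smaller is 34.15 m³/s; the ratio is 4.56.

4.56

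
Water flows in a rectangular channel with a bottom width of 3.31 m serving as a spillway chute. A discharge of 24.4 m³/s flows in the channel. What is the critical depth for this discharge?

For a rectangular channel, critical depth y_c = (q²/g)^(1/3) where q = Q/b = 24.4/3.31 = 7.372 m²/s.
So y_c = (7.372²/9.81)^(1/3) = 1.77 m.

y_c = 1.77 m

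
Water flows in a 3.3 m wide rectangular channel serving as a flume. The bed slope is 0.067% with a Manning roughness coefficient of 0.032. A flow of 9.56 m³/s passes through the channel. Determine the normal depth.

y_n = 3.35 m

Manning's equation rearranged: A R^(2/3) = nQ / (1·√S) = 0.032 × 9.56 / (√0.00067) = 11.82.
Trying y = 2.95 m: A R^(2/3) = 10.11 — low.
Trying y = 3.35 m: A R^(2/3) = 11.82 — ≈ 11.82.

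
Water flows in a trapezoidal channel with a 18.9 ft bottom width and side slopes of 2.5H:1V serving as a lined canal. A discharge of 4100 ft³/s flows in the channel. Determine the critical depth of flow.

At critical depth, Q² T / (g A³) = 1, i.e. A³/T = Q²/g = 4100²/32.2 = 522000.
Trying y = 5.49 ft: A³/T = 124000 — too small.
Trying y = 9.27 ft: A³/T = 909300 — too large.
Trying y = 8.04 ft: A³/T = 521600 — ≈ 522000.

y_c = 8.04 ft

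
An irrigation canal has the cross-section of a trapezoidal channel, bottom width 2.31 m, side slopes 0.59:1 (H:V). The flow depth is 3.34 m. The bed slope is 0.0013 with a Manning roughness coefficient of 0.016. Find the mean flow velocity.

V = 2.85 m/s

With bottom width b = 2.31 m and side slope z = 0.59: A = (b + zy)y = (2.31 + 0.59×3.34)×3.34 = 14.3 m²; P = b + 2y√(1+z²) = 2.31 + 2×3.34×1.161 = 10.07 m.
Hydraulic radius R = A/P = 14.3/10.07 = 1.42 m.
From Manning's equation, V = (1/n) R^(2/3) S^(1/2) = (1/0.016) × 1.42^(2/3) × 0.0013^(1/2) = 2.85 m/s.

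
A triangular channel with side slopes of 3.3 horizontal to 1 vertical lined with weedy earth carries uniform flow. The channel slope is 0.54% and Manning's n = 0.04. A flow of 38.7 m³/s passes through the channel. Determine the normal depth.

Manning's equation rearranged: A R^(2/3) = nQ / (1·√S) = 0.04 × 38.7 / (√0.0054) = 21.07.
Try y = 1.81 m: A R^(2/3) = 9.823 — low.
Try y = 2.93 m: A R^(2/3) = 35.49 — high.
Try y = 2.41 m: A R^(2/3) = 21.08 — close enough.

y_n = 2.41 m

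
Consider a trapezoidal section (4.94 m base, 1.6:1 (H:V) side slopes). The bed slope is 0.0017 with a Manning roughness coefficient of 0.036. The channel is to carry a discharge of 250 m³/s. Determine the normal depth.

y_n = 6.42 m

Manning's equation rearranged: A R^(2/3) = nQ / (1·√S) = 0.036 × 250 / (√0.0017) = 218.3.
Trying y = 5.32 m: A R^(2/3) = 144.2 — low.
Trying y = 8.16 m: A R^(2/3) = 376.8 — high.
Trying y = 6.42 m: A R^(2/3) = 218.6 — matches.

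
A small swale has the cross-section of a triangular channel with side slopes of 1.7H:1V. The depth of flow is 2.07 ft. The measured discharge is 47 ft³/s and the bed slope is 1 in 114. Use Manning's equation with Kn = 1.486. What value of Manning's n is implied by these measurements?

For a triangular section with side slope z = 1.7: A = zy² = 1.7×2.07² = 7.284 ft²; P = 2y√(1+z²) = 2×2.07×1.972 = 8.165 ft.
Hydraulic radius R = A/P = 7.284/8.165 = 0.8921 ft.
Rearranging Manning's equation: n = (1.486/Q) A R^(2/3) S^(1/2) = (1.486/47) × 7.284 × 0.8921^(2/3) × √0.008772 = 0.02.

n = 0.02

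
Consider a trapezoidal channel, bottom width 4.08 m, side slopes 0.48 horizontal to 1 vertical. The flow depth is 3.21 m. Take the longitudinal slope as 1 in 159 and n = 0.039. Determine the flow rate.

Q = 50.4 m³/s

With bottom width b = 4.08 m and side slope z = 0.48: A = (b + zy)y = (4.08 + 0.48×3.21)×3.21 = 18.04 m²; P = b + 2y√(1+z²) = 4.08 + 2×3.21×1.109 = 11.2 m.
Hydraulic radius R = A/P = 18.04/11.2 = 1.611 m.
Manning's equation: Q = (1/n) A R^(2/3) S^(1/2) = (1/0.039) × 18.04 × 1.611^(2/3) × 0.006289^(1/2) = 50.4 m³/s.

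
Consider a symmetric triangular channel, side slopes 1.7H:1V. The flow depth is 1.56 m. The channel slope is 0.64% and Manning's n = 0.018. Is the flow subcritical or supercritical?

supercritical

For a triangular section with side slope z = 1.7: A = zy² = 1.7×1.56² = 4.137 m²; P = 2y√(1+z²) = 2×1.56×1.972 = 6.154 m.
Hydraulic radius R = A/P = 4.137/6.154 = 0.6723 m.
V = (1/n) R^(2/3) √S = (1/0.018) × 0.6723^(2/3) × √0.0064 = 3.411 m/s. Hydraulic depth D_h = A/T = 4.137/5.304 = 0.78 m.
Froude number Fr = V/√(g·D_h) = 3.411/√(9.81×0.78) = 1.23, which is greater than 1, so the flow is supercritical.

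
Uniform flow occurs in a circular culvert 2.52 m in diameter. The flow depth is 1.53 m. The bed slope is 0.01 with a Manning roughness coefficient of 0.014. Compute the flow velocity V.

V = 5.65 m/s

For a circular section of diameter D = 2.52 m at depth y = 1.53 m, the central angle is θ = 2 arccos(1 − 2y/D) = 3.574 rad. Then A = (D²/8)(θ − sin θ) = 3.169 m² and P = Dθ/2 = 4.503 m.
Hydraulic radius R = A/P = 3.169/4.503 = 0.7038 m.
From Manning's equation, V = (1/n) R^(2/3) S^(1/2) = (1/0.014) × 0.7038^(2/3) × 0.01^(1/2) = 5.65 m/s.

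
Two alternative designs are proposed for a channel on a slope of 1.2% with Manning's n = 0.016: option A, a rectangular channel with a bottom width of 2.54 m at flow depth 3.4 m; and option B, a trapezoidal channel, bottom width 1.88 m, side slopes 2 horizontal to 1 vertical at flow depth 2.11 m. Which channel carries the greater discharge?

channel B

Channel A: Flow area A = b·y = 2.54 × 3.4 = 8.636 m². Wetted perimeter P = b + 2y = 2.54 + 2×3.4 = 9.34 m. Hydraulic radius R = A/P = 8.636/9.34 = 0.9246 m. Q_A = (1/0.016)·8.636·0.9246^(2/3)·√0.012 = 56.12 m³/s.
Channel B: With bottom width b = 1.88 m and side slope z = 2: A = (b + zy)y = (1.88 + 2×2.11)×2.11 = 12.87 m²; P = b + 2y√(1+z²) = 1.88 + 2×2.11×2.236 = 11.32 m. Hydraulic radius R = A/P = 12.87/11.32 = 1.137 m. Q_B = (1/0.016)·12.87·1.137^(2/3)·√0.012 = 96.02 m³/s.
Q_A = 56.12 m³/s vs Q_B = 96.02 m³/s, so channel B carries more.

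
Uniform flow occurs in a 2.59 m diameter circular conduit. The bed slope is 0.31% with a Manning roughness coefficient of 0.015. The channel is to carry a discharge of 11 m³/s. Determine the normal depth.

Manning's equation rearranged: A R^(2/3) = nQ / (1·√S) = 0.015 × 11 / (√0.0031) = 2.963.
At y = 1.32 m: A R^(2/3) = 2.036 — low.
At y = 1.68 m: A R^(2/3) = 2.974 — matches.

y_n = 1.68 m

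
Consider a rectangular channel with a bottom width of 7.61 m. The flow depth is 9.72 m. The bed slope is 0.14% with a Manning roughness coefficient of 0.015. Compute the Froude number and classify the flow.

subcritical

Flow area A = b·y = 7.61 × 9.72 = 73.97 m². Wetted perimeter P = b + 2y = 7.61 + 2×9.72 = 27.05 m.
Hydraulic radius R = A/P = 73.97/27.05 = 2.735 m.
V = (1/n) R^(2/3) √S = (1/0.015) × 2.735^(2/3) × √0.0014 = 4.878 m/s. Hydraulic depth D_h = A/T = 73.97/7.61 = 9.72 m.
Froude number Fr = V/√(g·D_h) = 4.878/√(9.81×9.72) = 0.5, which is less than 1, so the flow is subcritical.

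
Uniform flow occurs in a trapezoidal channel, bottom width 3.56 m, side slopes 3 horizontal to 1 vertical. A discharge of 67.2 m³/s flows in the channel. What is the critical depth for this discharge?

At critical depth, Q² T / (g A³) = 1, i.e. A³/T = Q²/g = 67.2²/9.81 = 460.3.
Trying y = 2.29 m: A³/T = 787.6 — over.
Trying y = 1.55 m: A³/T = 160.2 — short.
Trying y = 2.01 m: A³/T = 458.5 — ≈ 460.3.

y_c = 2.01 m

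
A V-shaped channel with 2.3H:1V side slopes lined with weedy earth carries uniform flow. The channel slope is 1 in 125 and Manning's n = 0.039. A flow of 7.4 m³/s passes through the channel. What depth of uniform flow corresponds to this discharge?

Manning's equation rearranged: A R^(2/3) = nQ / (1·√S) = 0.039 × 7.4 / (√0.008) = 3.227.
Trying y = 1.1 m: A R^(2/3) = 1.763 — short.
Trying y = 1.6 m: A R^(2/3) = 4.79 — over.
Trying y = 1.38 m: A R^(2/3) = 3.228 — matches.

y_n = 1.38 m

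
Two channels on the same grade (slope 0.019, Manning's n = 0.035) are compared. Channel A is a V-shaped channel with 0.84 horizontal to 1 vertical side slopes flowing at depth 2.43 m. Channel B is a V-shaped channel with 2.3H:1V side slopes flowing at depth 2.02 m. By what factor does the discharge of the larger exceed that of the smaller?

Channel A: For a triangular section with side slope z = 0.84: A = zy² = 0.84×2.43² = 4.96 m²; P = 2y√(1+z²) = 2×2.43×1.306 = 6.347 m. Hydraulic radius R = A/P = 4.96/6.347 = 0.7815 m. Q_A = (1/0.035)·4.96·0.7815^(2/3)·√0.019 = 16.57 m³/s.
Channel B: For a triangular section with side slope z = 2.3: A = zy² = 2.3×2.02² = 9.385 m²; P = 2y√(1+z²) = 2×2.02×2.508 = 10.13 m. Hydraulic radius R = A/P = 9.385/10.13 = 0.9262 m. Q_B = (1/0.035)·9.385·0.9262^(2/3)·√0.019 = 35.12 m³/s.
The larger discharge is 35.12 m³/s and the smaller is 16.57 m³/s; the ratio is 2.12.

2.12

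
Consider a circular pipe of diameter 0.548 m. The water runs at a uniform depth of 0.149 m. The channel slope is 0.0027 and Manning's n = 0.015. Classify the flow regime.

For a circular section of diameter D = 0.548 m at depth y = 0.149 m, the central angle is θ = 2 arccos(1 − 2y/D) = 2.194 rad. Then A = (D²/8)(θ − sin θ) = 0.05189 m² and P = Dθ/2 = 0.6012 m.
Hydraulic radius R = A/P = 0.05189/0.6012 = 0.0863 m.
V = (1/n) R^(2/3) √S = (1/0.015) × 0.0863^(2/3) × √0.0027 = 0.6765 m/s. Hydraulic depth D_h = A/T = 0.05189/0.4877 = 0.1064 m.
Froude number Fr = V/√(g·D_h) = 0.6765/√(9.81×0.1064) = 0.662, which is less than 1, so the flow is subcritical.

subcritical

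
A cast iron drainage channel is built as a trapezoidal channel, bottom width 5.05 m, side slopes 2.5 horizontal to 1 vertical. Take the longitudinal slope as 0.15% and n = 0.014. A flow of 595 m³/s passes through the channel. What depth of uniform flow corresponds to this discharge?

Manning's equation rearranged: A R^(2/3) = nQ / (1·√S) = 0.014 × 595 / (√0.0015) = 215.1.
At y = 4.43 m: A R^(2/3) = 130.6 — short.
At y = 6.42 m: A R^(2/3) = 307.4 — over.
At y = 5.51 m: A R^(2/3) = 215.1 — close enough.

y_n = 5.51 m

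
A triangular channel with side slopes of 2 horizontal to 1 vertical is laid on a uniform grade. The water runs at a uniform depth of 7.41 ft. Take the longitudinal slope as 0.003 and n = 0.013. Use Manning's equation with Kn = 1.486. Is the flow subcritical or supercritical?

For a triangular section with side slope z = 2: A = zy² = 2×7.41² = 109.8 ft²; P = 2y√(1+z²) = 2×7.41×2.236 = 33.14 ft.
Hydraulic radius R = A/P = 109.8/33.14 = 3.314 ft.
V = (1.486/n) R^(2/3) √S = (1.486/0.013) × 3.314^(2/3) × √0.003 = 13.92 ft/s. Hydraulic depth D_h = A/T = 109.8/29.64 = 3.705 ft.
Froude number Fr = V/√(g·D_h) = 13.92/√(32.2×3.705) = 1.27, which is greater than 1, so the flow is supercritical.

supercritical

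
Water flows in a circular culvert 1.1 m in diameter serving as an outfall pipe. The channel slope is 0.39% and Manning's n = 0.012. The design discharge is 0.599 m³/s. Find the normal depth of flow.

y_n = 0.403 m

Manning's equation rearranged: A R^(2/3) = nQ / (1·√S) = 0.012 × 0.599 / (√0.0039) = 0.1151.
Trying y = 0.446 m: A R^(2/3) = 0.1388 — over.
Trying y = 0.403 m: A R^(2/3) = 0.1151 — ≈ 0.1151.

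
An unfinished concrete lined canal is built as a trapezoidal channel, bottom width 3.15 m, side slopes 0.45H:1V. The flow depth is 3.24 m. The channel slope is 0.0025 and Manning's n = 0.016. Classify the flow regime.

subcritical

With bottom width b = 3.15 m and side slope z = 0.45: A = (b + zy)y = (3.15 + 0.45×3.24)×3.24 = 14.93 m²; P = b + 2y√(1+z²) = 3.15 + 2×3.24×1.097 = 10.26 m.
Hydraulic radius R = A/P = 14.93/10.26 = 1.456 m.
V = (1/n) R^(2/3) √S = (1/0.016) × 1.456^(2/3) × √0.0025 = 4.014 m/s. Hydraulic depth D_h = A/T = 14.93/6.066 = 2.461 m.
Froude number Fr = V/√(g·D_h) = 4.014/√(9.81×2.461) = 0.817, which is less than 1, so the flow is subcritical.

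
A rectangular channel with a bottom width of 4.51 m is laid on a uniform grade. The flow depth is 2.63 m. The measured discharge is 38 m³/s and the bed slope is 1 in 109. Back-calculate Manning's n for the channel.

Flow area A = b·y = 4.51 × 2.63 = 11.86 m². Wetted perimeter P = b + 2y = 4.51 + 2×2.63 = 9.77 m.
Hydraulic radius R = A/P = 11.86/9.77 = 1.214 m.
Rearranging Manning's equation: n = (1/Q) A R^(2/3) S^(1/2) = (1/38) × 11.86 × 1.214^(2/3) × √0.009174 = 0.034.

n = 0.034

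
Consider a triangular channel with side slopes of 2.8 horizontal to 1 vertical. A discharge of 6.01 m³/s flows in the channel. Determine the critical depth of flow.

y_c = 0.988 m

At critical depth, Q² T / (g A³) = 1, i.e. A³/T = Q²/g = 6.01²/9.81 = 3.682.
Try y = 0.808 m: A³/T = 1.35 — short.
Try y = 1.12 m: A³/T = 6.908 — over.
Try y = 0.988 m: A³/T = 3.69 — matches.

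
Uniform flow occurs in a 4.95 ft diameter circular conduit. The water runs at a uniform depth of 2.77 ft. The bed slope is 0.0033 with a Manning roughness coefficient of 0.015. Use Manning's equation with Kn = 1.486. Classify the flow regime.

subcritical

For a circular section of diameter D = 4.95 ft at depth y = 2.77 ft, the central angle is θ = 2 arccos(1 − 2y/D) = 3.381 rad. Then A = (D²/8)(θ − sin θ) = 11.08 ft² and P = Dθ/2 = 8.367 ft.
Hydraulic radius R = A/P = 11.08/8.367 = 1.324 ft.
V = (1.486/n) R^(2/3) √S = (1.486/0.015) × 1.324^(2/3) × √0.0033 = 6.862 ft/s. Hydraulic depth D_h = A/T = 11.08/4.915 = 2.254 ft.
Froude number Fr = V/√(g·D_h) = 6.862/√(32.2×2.254) = 0.805, which is less than 1, so the flow is subcritical.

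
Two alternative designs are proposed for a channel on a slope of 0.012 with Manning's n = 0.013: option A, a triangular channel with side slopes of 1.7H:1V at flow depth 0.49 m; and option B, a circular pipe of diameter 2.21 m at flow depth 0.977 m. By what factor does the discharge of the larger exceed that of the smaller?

7.2

Channel A: For a triangular section with side slope z = 1.7: A = zy² = 1.7×0.49² = 0.4082 m²; P = 2y√(1+z²) = 2×0.49×1.972 = 1.933 m. Hydraulic radius R = A/P = 0.4082/1.933 = 0.2112 m. Q_A = (1/0.013)·0.4082·0.2112^(2/3)·√0.012 = 1.22 m³/s.
Channel B: For a circular section of diameter D = 2.21 m at depth y = 0.977 m, the central angle is θ = 2 arccos(1 − 2y/D) = 2.909 rad. Then A = (D²/8)(θ − sin θ) = 1.636 m² and P = Dθ/2 = 3.215 m. Hydraulic radius R = A/P = 1.636/3.215 = 0.5088 m. Q_B = (1/0.013)·1.636·0.5088^(2/3)·√0.012 = 8.785 m³/s.
The larger discharge is 8.785 m³/s and the smaller is 1.22 m³/s; the ratio is 7.2.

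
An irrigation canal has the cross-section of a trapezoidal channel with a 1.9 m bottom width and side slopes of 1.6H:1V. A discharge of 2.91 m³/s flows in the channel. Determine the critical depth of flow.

y_c = 0.531 m

At critical depth, Q² T / (g A³) = 1, i.e. A³/T = Q²/g = 2.91²/9.81 = 0.8632.
Trying y = 0.409 m: A³/T = 0.3554 — short.
Trying y = 0.602 m: A³/T = 1.338 — over.
Trying y = 0.531 m: A³/T = 0.8647 — ≈ 0.8632.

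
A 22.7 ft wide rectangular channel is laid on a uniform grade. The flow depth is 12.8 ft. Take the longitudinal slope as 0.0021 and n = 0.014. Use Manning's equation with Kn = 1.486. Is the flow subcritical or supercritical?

Flow area A = b·y = 22.7 × 12.8 = 290.6 ft². Wetted perimeter P = b + 2y = 22.7 + 2×12.8 = 48.3 ft.
Hydraulic radius R = A/P = 290.6/48.3 = 6.016 ft.
V = (1.486/n) R^(2/3) √S = (1.486/0.014) × 6.016^(2/3) × √0.0021 = 16.09 ft/s. Hydraulic depth D_h = A/T = 290.6/22.7 = 12.8 ft.
Froude number Fr = V/√(g·D_h) = 16.09/√(32.2×12.8) = 0.792, which is less than 1, so the flow is subcritical.

subcritical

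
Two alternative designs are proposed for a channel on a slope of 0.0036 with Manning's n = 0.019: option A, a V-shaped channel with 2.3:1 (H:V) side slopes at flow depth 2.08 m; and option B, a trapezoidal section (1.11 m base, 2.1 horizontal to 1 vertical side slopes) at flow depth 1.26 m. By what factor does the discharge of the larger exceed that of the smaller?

Channel A: For a triangular section with side slope z = 2.3: A = zy² = 2.3×2.08² = 9.951 m²; P = 2y√(1+z²) = 2×2.08×2.508 = 10.43 m. Hydraulic radius R = A/P = 9.951/10.43 = 0.9538 m. Q_A = (1/0.019)·9.951·0.9538^(2/3)·√0.0036 = 30.45 m³/s.
Channel B: With bottom width b = 1.11 m and side slope z = 2.1: A = (b + zy)y = (1.11 + 2.1×1.26)×1.26 = 4.733 m²; P = b + 2y√(1+z²) = 1.11 + 2×1.26×2.326 = 6.971 m. Hydraulic radius R = A/P = 4.733/6.971 = 0.6789 m. Q_B = (1/0.019)·4.733·0.6789^(2/3)·√0.0036 = 11.54 m³/s.
The larger discharge is 30.45 m³/s and the smaller is 11.54 m³/s; the ratio is 2.64.

2.64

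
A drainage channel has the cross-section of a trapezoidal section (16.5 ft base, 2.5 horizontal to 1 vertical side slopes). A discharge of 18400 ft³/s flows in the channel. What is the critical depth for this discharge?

y_c = 17.2 ft

At critical depth, Q² T / (g A³) = 1, i.e. A³/T = Q²/g = 18400²/32.2 = 10510000.
Try y = 14.7 ft: A³/T = 5329000 — too small.
Try y = 19.3 ft: A³/T = 17270000 — too large.
Try y = 17.2 ft: A³/T = 10460000 — close enough.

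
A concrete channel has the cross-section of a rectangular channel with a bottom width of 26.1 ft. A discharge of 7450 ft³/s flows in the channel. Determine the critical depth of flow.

y_c = 13.6 ft

For a rectangular channel, critical depth y_c = (q²/g)^(1/3) where q = Q/b = 7450/26.1 = 285.4 ft²/s.
So y_c = (285.4²/32.2)^(1/3) = 13.6 ft.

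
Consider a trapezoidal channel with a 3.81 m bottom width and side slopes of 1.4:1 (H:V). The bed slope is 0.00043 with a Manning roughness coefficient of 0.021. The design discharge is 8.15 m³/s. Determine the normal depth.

y_n = 1.45 m

Manning's equation rearranged: A R^(2/3) = nQ / (1·√S) = 0.021 × 8.15 / (√0.00043) = 8.254.
Trying y = 1.75 m: A R^(2/3) = 11.77 — high.
Trying y = 0.993 m: A R^(2/3) = 4.127 — low.
Trying y = 1.45 m: A R^(2/3) = 8.254 — close enough.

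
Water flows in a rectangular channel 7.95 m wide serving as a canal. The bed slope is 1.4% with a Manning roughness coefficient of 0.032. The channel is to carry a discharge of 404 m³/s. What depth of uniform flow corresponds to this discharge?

Manning's equation rearranged: A R^(2/3) = nQ / (1·√S) = 0.032 × 404 / (√0.014) = 109.3.
At y = 6.18 m: A R^(2/3) = 88.54 — low.
At y = 9.19 m: A R^(2/3) = 144.3 — high.
At y = 7.31 m: A R^(2/3) = 109.2 — close enough.

y_n = 7.31 m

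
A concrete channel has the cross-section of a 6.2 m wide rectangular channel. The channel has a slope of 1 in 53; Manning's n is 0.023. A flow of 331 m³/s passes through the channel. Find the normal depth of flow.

y_n = 5.63 m

Manning's equation rearranged: A R^(2/3) = nQ / (1·√S) = 0.023 × 331 / (√0.01887) = 55.42.
Trying y = 4.29 m: A R^(2/3) = 39.35 — too small.
Trying y = 6.98 m: A R^(2/3) = 72.01 — too large.
Trying y = 5.63 m: A R^(2/3) = 55.4 — close enough.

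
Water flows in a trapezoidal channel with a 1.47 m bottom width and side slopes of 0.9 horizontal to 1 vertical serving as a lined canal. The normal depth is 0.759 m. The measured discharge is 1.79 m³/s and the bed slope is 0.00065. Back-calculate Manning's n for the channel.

With bottom width b = 1.47 m and side slope z = 0.9: A = (b + zy)y = (1.47 + 0.9×0.759)×0.759 = 1.634 m²; P = b + 2y√(1+z²) = 1.47 + 2×0.759×1.345 = 3.512 m.
Hydraulic radius R = A/P = 1.634/3.512 = 0.4653 m.
Rearranging Manning's equation: n = (1/Q) A R^(2/3) S^(1/2) = (1/1.79) × 1.634 × 0.4653^(2/3) × √0.00065 = 0.014.

n = 0.014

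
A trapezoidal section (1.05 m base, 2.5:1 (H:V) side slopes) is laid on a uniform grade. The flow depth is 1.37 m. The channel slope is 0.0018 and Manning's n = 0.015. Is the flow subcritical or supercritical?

With bottom width b = 1.05 m and side slope z = 2.5: A = (b + zy)y = (1.05 + 2.5×1.37)×1.37 = 6.131 m²; P = b + 2y√(1+z²) = 1.05 + 2×1.37×2.693 = 8.428 m.
Hydraulic radius R = A/P = 6.131/8.428 = 0.7275 m.
V = (1/n) R^(2/3) √S = (1/0.015) × 0.7275^(2/3) × √0.0018 = 2.288 m/s. Hydraulic depth D_h = A/T = 6.131/7.9 = 0.776 m.
Froude number Fr = V/√(g·D_h) = 2.288/√(9.81×0.776) = 0.829, which is less than 1, so the flow is subcritical.

subcritical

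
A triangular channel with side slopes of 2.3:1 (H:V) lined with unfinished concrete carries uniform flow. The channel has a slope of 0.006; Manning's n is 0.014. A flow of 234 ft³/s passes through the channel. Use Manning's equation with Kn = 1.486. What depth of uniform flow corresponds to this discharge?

y_n = 3.12 ft

Manning's equation rearranged: A R^(2/3) = nQ / (1.486·√S) = 0.014 × 234 / (1.486 × √0.006) = 28.46.
Try y = 3.39 ft: A R^(2/3) = 35.47 — too large.
Try y = 2.54 ft: A R^(2/3) = 16.43 — too small.
Try y = 3.12 ft: A R^(2/3) = 28.43 — close enough.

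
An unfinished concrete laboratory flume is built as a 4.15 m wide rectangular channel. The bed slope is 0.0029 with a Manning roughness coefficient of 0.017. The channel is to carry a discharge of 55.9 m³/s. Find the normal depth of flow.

Manning's equation rearranged: A R^(2/3) = nQ / (1·√S) = 0.017 × 55.9 / (√0.0029) = 17.65.
Try y = 2.5 m: A R^(2/3) = 11.28 — short.
Try y = 4.48 m: A R^(2/3) = 23.47 — over.
Try y = 3.55 m: A R^(2/3) = 17.63 — ≈ 17.65.

y_n = 3.55 m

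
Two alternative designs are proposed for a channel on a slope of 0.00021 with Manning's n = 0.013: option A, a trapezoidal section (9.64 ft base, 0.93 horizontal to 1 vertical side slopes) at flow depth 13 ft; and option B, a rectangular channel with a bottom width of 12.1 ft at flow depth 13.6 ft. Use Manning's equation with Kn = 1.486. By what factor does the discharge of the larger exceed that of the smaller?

2.24

Channel A: With bottom width b = 9.64 ft and side slope z = 0.93: A = (b + zy)y = (9.64 + 0.93×13)×13 = 282.5 ft²; P = b + 2y√(1+z²) = 9.64 + 2×13×1.366 = 45.15 ft. Hydraulic radius R = A/P = 282.5/45.15 = 6.257 ft. Q_A = (1.486/0.013)·282.5·6.257^(2/3)·√0.00021 = 1589 ft³/s.
Channel B: Flow area A = b·y = 12.1 × 13.6 = 164.6 ft². Wetted perimeter P = b + 2y = 12.1 + 2×13.6 = 39.3 ft. Hydraulic radius R = A/P = 164.6/39.3 = 4.187 ft. Q_B = (1.486/0.013)·164.6·4.187^(2/3)·√0.00021 = 708.2 ft³/s.
The larger discharge is 1589 ft³/s and the smaller is 708.2 ft³/s; the ratio is 2.24.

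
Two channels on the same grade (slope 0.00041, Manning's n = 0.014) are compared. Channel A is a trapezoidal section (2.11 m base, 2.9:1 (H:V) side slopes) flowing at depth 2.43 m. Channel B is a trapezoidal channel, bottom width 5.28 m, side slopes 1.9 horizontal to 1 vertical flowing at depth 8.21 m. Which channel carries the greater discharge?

channel B

Channel A: With bottom width b = 2.11 m and side slope z = 2.9: A = (b + zy)y = (2.11 + 2.9×2.43)×2.43 = 22.25 m²; P = b + 2y√(1+z²) = 2.11 + 2×2.43×3.068 = 17.02 m. Hydraulic radius R = A/P = 22.25/17.02 = 1.307 m. Q_A = (1/0.014)·22.25·1.307^(2/3)·√0.00041 = 38.48 m³/s.
Channel B: With bottom width b = 5.28 m and side slope z = 1.9: A = (b + zy)y = (5.28 + 1.9×8.21)×8.21 = 171.4 m²; P = b + 2y√(1+z²) = 5.28 + 2×8.21×2.147 = 40.54 m. Hydraulic radius R = A/P = 171.4/40.54 = 4.229 m. Q_B = (1/0.014)·171.4·4.229^(2/3)·√0.00041 = 648.3 m³/s.
Q_A = 38.48 m³/s vs Q_B = 648.3 m³/s, so channel B carries more.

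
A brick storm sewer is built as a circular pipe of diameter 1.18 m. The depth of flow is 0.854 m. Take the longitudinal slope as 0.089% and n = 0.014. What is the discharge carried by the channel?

For a circular section of diameter D = 1.18 m at depth y = 0.854 m, the central angle is θ = 2 arccos(1 − 2y/D) = 4.069 rad. Then A = (D²/8)(θ − sin θ) = 0.8476 m² and P = Dθ/2 = 2.401 m.
Hydraulic radius R = A/P = 0.8476/2.401 = 0.353 m.
Manning's equation: Q = (1/n) A R^(2/3) S^(1/2) = (1/0.014) × 0.8476 × 0.353^(2/3) × 0.00089^(1/2) = 0.902 m³/s.

Q = 0.902 m³/s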